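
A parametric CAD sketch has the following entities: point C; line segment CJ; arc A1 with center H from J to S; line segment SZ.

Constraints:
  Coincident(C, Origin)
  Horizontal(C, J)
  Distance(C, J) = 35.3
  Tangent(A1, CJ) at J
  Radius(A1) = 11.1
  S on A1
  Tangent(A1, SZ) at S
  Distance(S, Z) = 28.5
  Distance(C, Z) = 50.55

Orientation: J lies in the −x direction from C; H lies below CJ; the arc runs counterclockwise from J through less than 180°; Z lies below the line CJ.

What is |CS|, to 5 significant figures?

47.815

C is at the origin; C and J share the same y with |CJ| = 35.3 and J on the −x side, so J = (-35.300, 0.0000). Since A1 is tangent to CJ there, HJ ⟂ CJ, so H = J + (0, -11.1) = (-35.300, -11.100). Since HS ⟂ SZ (tangency), |HZ| = √(11.1² + 28.5²) = 30.585 regardless of where S sits on A1. So Z lies on both circle(C, 50.55) and circle(H, 30.585); the below-CJ intersection is Z = (-29.411, -41.113). S is the foot of the tangent from Z: S = (-44.674, -17.044).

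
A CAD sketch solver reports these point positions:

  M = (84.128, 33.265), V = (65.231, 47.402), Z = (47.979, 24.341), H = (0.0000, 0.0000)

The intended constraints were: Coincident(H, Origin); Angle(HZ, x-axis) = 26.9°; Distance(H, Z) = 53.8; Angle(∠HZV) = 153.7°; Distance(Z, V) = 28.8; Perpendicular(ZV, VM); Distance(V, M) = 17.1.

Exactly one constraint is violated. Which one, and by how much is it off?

Distance(V, M) = 17.1 — off by 6.50.

H = (0.00, 0.00) ✓; HZ at 26.90° ✓; |HZ| = 53.80 ✓; ∠HZV = 153.7° ✓; |ZV| = 28.80 ✓; ∠(ZV, VM) = 90.00° ✓; |VM| = 23.60 ✗.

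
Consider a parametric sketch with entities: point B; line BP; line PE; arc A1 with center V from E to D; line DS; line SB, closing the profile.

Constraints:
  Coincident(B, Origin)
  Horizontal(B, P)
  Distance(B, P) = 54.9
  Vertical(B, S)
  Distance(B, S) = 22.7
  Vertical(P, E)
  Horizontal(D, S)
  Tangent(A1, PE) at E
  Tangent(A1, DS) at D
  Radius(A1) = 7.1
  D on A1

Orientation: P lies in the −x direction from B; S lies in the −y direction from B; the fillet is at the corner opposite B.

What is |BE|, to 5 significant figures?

57.073

B is at the origin; B and P share the same y with |BP| = 54.9 and P on the −x side, so P = (-54.900, 0.0000). B and S share the same x with |BS| = 22.7 and S on the −y side, so S = (0.0000, -22.700). The virtual corner opposite B is at (-54.900, -22.700). Since A1 is tangent to PE there, VE ⟂ PE and since A1 is tangent to DS there, VD ⟂ DS, with radius 7.1, so the center V sits 7.1 in from both sides at V = (-47.800, -15.600). That places the tangent points at E = (-54.900, -15.600) on PE and D = (-47.800, -22.700) on DS. Then |BE| = |E − B| = 57.073.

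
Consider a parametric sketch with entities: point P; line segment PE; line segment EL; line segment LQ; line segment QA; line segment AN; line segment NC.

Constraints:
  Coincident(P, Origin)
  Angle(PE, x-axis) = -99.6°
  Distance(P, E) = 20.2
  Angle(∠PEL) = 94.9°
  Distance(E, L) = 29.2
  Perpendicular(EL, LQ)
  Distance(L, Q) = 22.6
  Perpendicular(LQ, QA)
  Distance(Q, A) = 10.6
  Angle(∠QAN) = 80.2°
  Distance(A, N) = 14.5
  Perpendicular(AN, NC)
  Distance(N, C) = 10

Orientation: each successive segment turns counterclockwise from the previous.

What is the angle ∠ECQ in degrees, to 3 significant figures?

100°

P is at the origin; PE runs at -99.6° with length 20.2, so E = (-3.37, -19.9). ∠PEL = 94.9° gives EL at -14.5° from the x-axis; with |EL| = 29.2, L = (24.9, -27.2). The perpendicularity gives LQ at right angles to EL, so LQ runs at 75.5°; with |LQ| = 22.6, Q = (30.6, -5.35). The perpendicularity gives QA at right angles to LQ, so QA runs at 166°; with |QA| = 10.6, A = (20.3, -2.69). ∠QAN = 80.2° gives AN at -94.7° from the x-axis; with |AN| = 14.5, N = (19.1, -17.1). AN is perpendicular to NC, so NC runs at -4.70°; with |NC| = 10.0, C = (29.1, -18.0). Then cos ∠ECQ = CE·CQ / (|CE||CQ|), giving 100°.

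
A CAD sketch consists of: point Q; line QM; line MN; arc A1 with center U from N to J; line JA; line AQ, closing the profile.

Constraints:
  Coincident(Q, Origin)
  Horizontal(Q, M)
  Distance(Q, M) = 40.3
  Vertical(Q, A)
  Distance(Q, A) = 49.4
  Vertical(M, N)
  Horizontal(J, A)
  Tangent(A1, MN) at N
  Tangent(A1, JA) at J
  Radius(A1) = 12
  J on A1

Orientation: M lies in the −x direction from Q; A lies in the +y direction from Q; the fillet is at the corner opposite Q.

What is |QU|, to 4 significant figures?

46.90

Q is at the origin; Q and M share the same y with |QM| = 40.3 and M on the −x side, so M = (-40.30, 0.000). Q and A share the same x with |QA| = 49.4 and A on the +y side, so A = (0.000, 49.40). The virtual corner opposite Q is at (-40.30, 49.40). The tangent condition forces UN to be normal to MN and the tangent condition forces UJ to be normal to JA, with radius 12.0, so the center U sits 12.0 in from both sides at U = (-28.30, 37.40). Then |QU| = |U − Q| = 46.90.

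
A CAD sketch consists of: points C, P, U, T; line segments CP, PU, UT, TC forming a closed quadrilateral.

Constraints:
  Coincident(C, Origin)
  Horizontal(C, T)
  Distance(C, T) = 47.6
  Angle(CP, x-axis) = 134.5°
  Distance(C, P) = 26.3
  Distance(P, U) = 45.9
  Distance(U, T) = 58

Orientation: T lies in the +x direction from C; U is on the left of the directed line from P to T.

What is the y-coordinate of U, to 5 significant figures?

48.806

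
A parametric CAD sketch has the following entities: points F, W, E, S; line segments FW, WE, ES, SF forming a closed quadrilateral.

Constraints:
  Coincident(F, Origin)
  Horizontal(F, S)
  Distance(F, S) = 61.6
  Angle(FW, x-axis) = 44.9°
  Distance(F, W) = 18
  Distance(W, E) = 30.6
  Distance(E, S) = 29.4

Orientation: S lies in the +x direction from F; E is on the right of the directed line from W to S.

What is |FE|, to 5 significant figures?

35.099

Checks: |WE| = 30.60 ✓; |ES| = 29.40 ✓.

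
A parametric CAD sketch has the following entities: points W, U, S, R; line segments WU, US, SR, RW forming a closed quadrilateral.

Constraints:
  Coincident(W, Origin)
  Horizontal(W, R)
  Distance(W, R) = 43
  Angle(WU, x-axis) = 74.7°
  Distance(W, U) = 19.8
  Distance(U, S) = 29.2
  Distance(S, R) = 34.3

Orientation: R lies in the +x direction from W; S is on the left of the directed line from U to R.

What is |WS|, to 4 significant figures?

44.94

W is at the origin; W and R share the same y with |WR| = 43.0 and R in +x, so R = (43.0, 0). WU runs at 74.7° with |WU| = 19.8, so U = (5.225, 19.10). S is determined by |US| = 29.2 and |SR| = 34.3 together: it lies at the intersection of circle(U, 29.2) and circle(R, 34.3). With |UR| = 42.33, the foot of the radical line on UR is 17.34 from U and the perpendicular offset is √(29.2² − 17.34²) = 23.49. Taking the left-of-UR solution: S = (31.30, 32.24).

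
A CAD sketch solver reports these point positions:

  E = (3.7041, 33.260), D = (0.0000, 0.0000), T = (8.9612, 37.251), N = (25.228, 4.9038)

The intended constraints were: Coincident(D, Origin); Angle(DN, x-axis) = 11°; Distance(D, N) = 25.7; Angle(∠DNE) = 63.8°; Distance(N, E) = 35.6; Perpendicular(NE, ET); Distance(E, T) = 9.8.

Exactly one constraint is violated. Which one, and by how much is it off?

Distance(E, T) = 9.8 — off by 3.20.

D = (0.00, 0.00) ✓; DN at 11.00° ✓; |DN| = 25.70 ✓; ∠DNE = 63.80° ✓; |NE| = 35.60 ✓; ∠(NE, ET) = 90.00° ✓; |ET| = 6.600 ✗.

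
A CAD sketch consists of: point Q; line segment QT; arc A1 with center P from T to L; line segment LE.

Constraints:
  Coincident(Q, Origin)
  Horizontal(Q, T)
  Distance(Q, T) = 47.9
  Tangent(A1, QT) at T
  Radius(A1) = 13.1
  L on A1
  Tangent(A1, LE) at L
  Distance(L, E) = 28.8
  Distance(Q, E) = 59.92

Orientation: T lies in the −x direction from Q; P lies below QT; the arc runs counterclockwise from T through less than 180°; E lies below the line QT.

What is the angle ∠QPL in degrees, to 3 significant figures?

158°

Q is at the origin; QT is horizontal with |QT| = 47.9 and T on the −x side, so T = (-47.9, 0.00). A1 meets QT tangentially, so PT is at right angles to QT, so P = T + (0, -13.1) = (-47.9, -13.1). Since PL ⟂ LE (tangency), |PE| = √(13.1² + 28.8²) = 31.6 regardless of where L sits on A1. So E lies on both circle(Q, 59.92) and circle(P, 31.6); the below-QT intersection is E = (-40.8, -43.9). L is the foot of the tangent from E: L = (-58.3, -21.1).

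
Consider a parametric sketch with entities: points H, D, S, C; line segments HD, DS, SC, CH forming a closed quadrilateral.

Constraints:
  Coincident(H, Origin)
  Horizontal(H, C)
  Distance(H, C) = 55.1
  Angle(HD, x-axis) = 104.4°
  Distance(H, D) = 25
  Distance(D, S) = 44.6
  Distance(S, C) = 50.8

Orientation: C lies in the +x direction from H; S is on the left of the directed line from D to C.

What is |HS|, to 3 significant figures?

56.3

H is at the origin; HC is horizontal with |HC| = 55.1 and C in +x, so C = (55.1, 0). HD runs at 104.4° with |HD| = 25.0, so D = (-6.22, 24.2). S is determined by |DS| = 44.6 and |SC| = 50.8 together: it lies at the intersection of circle(D, 44.6) and circle(C, 50.8). With |DC| = 65.9, the foot of the radical line on DC is 28.5 from D and the perpendicular offset is √(44.6² − 28.5²) = 34.3. Taking the left-of-DC solution: S = (32.9, 45.7).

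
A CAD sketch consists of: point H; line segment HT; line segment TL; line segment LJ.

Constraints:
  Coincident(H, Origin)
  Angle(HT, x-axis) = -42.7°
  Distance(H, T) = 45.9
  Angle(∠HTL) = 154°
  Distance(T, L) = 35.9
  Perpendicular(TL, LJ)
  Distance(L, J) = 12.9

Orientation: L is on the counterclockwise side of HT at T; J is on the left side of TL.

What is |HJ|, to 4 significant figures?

77.49

H is at the origin; HT runs at -42.7° with length 45.9, so T = 45.9·(cos -42.7°, sin -42.7°) = (33.73, -31.13). ∠HTL = 154.0°, so TL runs at -42.7° + (180° − 154.0°) = -16.70° from the x-axis; with |TL| = 35.9, L = T + 35.9·(cos -16.70°, sin -16.70°) = (68.12, -41.44). TL is perpendicular to LJ; with |LJ| = 12.9 on the left of TL, J = L + 12.9·(0.2874, 0.9578) = (71.83, -29.09). Then |HJ| = |J − H| = 77.49.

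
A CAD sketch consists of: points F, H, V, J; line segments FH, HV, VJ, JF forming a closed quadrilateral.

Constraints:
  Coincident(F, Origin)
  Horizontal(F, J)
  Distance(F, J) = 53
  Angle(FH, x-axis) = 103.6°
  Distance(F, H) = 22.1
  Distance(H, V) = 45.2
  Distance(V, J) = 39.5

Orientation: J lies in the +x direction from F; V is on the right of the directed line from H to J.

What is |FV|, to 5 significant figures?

24.858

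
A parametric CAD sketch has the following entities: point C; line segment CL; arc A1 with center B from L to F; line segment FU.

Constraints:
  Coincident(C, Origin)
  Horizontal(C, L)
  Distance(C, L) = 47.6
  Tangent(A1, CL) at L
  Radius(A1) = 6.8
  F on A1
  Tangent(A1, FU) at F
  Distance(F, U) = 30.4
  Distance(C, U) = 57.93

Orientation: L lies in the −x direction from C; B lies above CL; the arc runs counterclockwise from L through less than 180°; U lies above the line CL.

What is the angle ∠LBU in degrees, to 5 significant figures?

173.28°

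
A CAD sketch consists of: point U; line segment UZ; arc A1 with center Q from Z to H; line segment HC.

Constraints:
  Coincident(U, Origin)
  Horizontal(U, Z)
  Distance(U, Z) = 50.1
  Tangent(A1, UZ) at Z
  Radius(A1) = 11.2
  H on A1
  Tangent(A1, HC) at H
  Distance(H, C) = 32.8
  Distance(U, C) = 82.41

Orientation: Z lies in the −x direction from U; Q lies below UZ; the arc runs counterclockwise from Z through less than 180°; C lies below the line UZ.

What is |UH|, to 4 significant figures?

60.63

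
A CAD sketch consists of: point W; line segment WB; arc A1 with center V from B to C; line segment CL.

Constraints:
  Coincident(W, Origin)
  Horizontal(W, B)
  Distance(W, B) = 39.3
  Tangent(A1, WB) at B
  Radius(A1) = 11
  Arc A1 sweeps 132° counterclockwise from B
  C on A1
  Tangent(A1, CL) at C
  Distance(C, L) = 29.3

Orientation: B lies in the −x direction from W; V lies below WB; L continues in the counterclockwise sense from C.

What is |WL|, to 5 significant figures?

48.862

W is at the origin; W and B share the same y with |WB| = 39.3 and B on the −x side, so B = (-39.300, 0.0000). The tangent condition forces VB to be normal to WB, so V = B + (0, -11) = (-39.300, -11.000). On A1, B sits at bearing 90° from V; a 132° counterclockwise sweep puts C at bearing 222°, so C = V + 11.0·(cos 222°, sin 222°) = (-47.475, -18.360). Since A1 is tangent to CL there, VC ⟂ CL, so CL runs along (−sin 222°, cos 222°); with |CL| = 29.3, L = (-27.869, -40.135). Then |WL| = |L − W| = 48.862.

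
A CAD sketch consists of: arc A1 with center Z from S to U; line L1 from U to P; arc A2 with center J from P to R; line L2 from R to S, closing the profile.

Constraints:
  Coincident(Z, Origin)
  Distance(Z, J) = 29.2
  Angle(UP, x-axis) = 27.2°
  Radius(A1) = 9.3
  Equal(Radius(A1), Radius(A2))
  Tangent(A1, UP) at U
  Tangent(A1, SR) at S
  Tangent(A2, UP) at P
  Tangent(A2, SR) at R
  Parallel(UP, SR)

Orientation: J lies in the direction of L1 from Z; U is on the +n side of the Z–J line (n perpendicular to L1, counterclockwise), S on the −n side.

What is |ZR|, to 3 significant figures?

30.6

The slot axis is L1's direction at 27.2°, so u = (cos 27.2°, sin 27.2°) = (0.889, 0.457) and n = (−sin 27.2°, cos 27.2°) = (-0.457, 0.889). Z is at the origin and J lies 29.2 along u from Z, so J = 29.2·u = (26.0, 13.3). Tangency of A1 to both parallel lines with radius 9.3 puts U and S at Z ± 9.3·n: U = (-4.25, 8.27), S = (4.25, -8.27). Equal radii place P and R the same way about J: P = J + 9.3·n = (21.7, 21.6), R = J − 9.3·n = (30.2, 5.08). Then |ZR| = |R − Z| = 30.6.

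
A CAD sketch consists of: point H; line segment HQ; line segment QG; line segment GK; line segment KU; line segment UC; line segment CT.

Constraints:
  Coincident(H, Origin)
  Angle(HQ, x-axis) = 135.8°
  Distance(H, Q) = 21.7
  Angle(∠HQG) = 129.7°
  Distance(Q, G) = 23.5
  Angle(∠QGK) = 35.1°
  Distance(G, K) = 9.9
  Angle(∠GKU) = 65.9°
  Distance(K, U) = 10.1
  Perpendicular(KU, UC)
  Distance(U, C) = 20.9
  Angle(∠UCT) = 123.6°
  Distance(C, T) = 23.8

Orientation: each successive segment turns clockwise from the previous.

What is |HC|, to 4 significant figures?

53.94

H is at the origin; HQ runs at 135.8° with length 21.7, so Q = (-15.56, 15.13). ∠HQG = 129.7° gives QG at 85.50° from the x-axis; with |QG| = 23.5, G = (-13.71, 38.56). ∠QGK = 35.1° gives GK at -59.40° from the x-axis; with |GK| = 9.9, K = (-8.674, 30.03). ∠GKU = 65.9° gives KU at -173.5° from the x-axis; with |KU| = 10.1, U = (-18.71, 28.89). KU is perpendicular to UC, so UC runs at 96.50°; with |UC| = 20.9, C = (-21.07, 49.66). Then |HC| = |C − H| = 53.94.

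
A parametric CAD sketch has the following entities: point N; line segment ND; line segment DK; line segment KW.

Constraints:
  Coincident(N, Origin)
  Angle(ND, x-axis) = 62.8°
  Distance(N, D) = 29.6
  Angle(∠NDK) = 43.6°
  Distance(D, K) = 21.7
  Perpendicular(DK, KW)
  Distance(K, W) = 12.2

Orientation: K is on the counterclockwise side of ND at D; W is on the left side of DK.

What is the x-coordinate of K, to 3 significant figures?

-6.96

N is at the origin; ND runs at 62.8° with length 29.6, so D = 29.6·(cos 62.8°, sin 62.8°) = (13.5, 26.3). ∠NDK = 43.6°, so DK runs at 62.8° + (180° − 43.6°) = 199° from the x-axis; with |DK| = 21.7, K = D + 21.7·(cos 199°, sin 199°) = (-6.96, 19.2). So K.x = -6.96.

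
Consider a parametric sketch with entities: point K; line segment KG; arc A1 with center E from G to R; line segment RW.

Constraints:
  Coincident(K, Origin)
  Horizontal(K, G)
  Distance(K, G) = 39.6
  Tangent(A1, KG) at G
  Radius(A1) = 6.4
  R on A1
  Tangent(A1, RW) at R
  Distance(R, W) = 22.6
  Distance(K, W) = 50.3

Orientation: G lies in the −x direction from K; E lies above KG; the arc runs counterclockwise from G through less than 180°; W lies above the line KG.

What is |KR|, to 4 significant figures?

34.54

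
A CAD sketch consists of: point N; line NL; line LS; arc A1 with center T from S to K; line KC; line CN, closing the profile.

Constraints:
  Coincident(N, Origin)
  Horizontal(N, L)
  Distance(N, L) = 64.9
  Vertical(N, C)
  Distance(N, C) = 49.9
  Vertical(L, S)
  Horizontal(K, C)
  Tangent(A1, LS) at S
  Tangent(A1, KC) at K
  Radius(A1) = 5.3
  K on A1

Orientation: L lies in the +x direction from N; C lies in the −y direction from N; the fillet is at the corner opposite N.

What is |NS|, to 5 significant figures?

78.748

The virtual corner opposite N is at (64.900, -49.900). A1 meets LS tangentially, so TS is at right angles to LS and the tangent condition forces TK to be normal to KC, with radius 5.3, so the center T sits 5.3 in from both sides at T = (59.600, -44.600). That places the tangent points at S = (64.900, -44.600) on LS and K = (59.600, -49.900) on KC. Then |NS| = |S − N| = 78.748.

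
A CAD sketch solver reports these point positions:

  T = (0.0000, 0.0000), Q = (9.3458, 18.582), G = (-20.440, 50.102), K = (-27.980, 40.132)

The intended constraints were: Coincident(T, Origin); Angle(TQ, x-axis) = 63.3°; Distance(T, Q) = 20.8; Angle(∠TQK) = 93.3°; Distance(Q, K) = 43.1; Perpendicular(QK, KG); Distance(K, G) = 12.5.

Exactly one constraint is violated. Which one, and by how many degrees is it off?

Perpendicular(QK, KG) — off by 7.10°.

T = (0.00, 0.00) ✓; TQ at 63.30° ✓; |TQ| = 20.80 ✓; ∠TQK = 93.30° ✓; |QK| = 43.10 ✓; ∠(QK, KG) = 97.10° ✗; |KG| = 12.50 ✓.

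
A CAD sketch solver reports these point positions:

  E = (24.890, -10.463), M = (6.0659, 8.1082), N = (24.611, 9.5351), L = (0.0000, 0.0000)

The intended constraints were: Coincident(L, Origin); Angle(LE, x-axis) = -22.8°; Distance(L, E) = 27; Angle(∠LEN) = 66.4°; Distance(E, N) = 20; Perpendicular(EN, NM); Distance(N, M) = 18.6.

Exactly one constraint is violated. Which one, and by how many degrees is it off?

Perpendicular(EN, NM) — off by 3.60°.

L = (0.00, 0.00) ✓; LE at -22.80° ✓; |LE| = 27.00 ✓; ∠LEN = 66.40° ✓; |EN| = 20.00 ✓; ∠(EN, NM) = 93.60° ✗; |NM| = 18.60 ✓.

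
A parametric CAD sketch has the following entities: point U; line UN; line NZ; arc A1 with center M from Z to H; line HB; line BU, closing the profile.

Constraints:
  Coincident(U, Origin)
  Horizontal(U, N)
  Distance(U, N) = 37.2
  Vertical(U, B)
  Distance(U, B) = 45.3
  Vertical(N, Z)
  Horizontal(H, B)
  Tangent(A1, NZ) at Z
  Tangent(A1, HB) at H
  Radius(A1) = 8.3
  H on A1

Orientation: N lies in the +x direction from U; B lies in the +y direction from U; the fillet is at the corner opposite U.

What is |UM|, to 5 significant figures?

46.949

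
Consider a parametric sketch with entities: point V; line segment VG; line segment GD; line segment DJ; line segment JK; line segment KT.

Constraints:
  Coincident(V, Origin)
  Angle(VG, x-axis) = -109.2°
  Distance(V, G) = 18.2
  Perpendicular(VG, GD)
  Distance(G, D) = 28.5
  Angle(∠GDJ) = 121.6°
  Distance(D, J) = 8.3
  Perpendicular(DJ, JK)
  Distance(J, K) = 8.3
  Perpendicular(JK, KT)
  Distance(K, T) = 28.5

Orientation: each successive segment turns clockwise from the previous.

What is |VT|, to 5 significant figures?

32.895

V is at the origin; VG runs at -109.2° with length 18.2, so G = (-5.9854, -17.188). The perpendicularity gives GD at right angles to VG, so GD runs at 160.80°; with |GD| = 28.5, D = (-32.900, -7.8150). ∠GDJ = 121.6° gives DJ at 102.40° from the x-axis; with |DJ| = 8.3, J = (-34.682, 0.29143). The perpendicularity gives JK at right angles to DJ, so JK runs at 12.400°; with |JK| = 8.3, K = (-26.576, 2.0737). The perpendicularity gives KT at right angles to JK, so KT runs at -77.600°; with |KT| = 28.5, T = (-20.456, -25.761). Then |VT| = |T − V| = 32.895.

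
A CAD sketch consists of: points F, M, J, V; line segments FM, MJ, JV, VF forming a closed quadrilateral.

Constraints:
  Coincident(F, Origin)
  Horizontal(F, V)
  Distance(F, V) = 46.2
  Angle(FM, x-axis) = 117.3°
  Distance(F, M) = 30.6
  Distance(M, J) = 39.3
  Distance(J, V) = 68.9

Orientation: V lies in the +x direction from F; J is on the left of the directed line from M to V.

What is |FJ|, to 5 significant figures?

59.281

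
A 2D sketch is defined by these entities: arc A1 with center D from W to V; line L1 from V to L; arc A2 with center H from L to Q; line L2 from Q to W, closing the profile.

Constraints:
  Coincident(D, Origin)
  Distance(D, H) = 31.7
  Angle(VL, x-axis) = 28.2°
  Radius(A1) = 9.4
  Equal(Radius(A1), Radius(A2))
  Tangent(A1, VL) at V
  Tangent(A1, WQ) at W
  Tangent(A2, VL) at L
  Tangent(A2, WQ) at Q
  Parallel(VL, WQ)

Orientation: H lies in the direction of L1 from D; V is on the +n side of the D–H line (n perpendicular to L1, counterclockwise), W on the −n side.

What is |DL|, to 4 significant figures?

33.06

The slot axis is L1's direction at 28.2°, so u = (cos 28.2°, sin 28.2°) = (0.8813, 0.4726) and n = (−sin 28.2°, cos 28.2°) = (-0.4726, 0.8813). D is at the origin and H lies 31.7 along u from D, so H = 31.7·u = (27.94, 14.98). Tangency of A1 to both parallel lines with radius 9.4 puts V and W at D ± 9.4·n: V = (-4.442, 8.284), W = (4.442, -8.284). Equal radii place L and Q the same way about H: L = H + 9.4·n = (23.50, 23.26), Q = H − 9.4·n = (32.38, 6.696). Then |DL| = |L − D| = 33.06.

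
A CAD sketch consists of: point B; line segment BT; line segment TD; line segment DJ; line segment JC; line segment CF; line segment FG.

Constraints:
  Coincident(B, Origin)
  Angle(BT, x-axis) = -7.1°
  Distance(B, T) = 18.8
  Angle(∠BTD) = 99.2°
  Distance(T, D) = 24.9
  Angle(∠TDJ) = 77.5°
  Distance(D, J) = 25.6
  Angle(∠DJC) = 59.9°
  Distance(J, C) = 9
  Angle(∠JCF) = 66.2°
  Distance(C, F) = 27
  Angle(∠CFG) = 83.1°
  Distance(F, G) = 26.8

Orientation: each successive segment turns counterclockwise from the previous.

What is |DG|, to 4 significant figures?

39.38

∠JCF = 66.2° gives CF at 50.10° from the x-axis; with |CF| = 27.0, F = (21.41, 35.92). ∠CFG = 83.1° gives FG at 147.0° from the x-axis; with |FG| = 26.8, G = (-1.069, 50.51). Then |DG| = |G − D| = 39.38.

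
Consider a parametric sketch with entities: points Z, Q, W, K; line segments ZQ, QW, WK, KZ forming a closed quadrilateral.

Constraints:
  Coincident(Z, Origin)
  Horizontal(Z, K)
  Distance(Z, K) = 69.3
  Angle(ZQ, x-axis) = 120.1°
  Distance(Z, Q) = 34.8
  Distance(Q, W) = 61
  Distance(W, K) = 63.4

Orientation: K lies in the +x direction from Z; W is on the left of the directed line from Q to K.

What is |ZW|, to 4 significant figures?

67.11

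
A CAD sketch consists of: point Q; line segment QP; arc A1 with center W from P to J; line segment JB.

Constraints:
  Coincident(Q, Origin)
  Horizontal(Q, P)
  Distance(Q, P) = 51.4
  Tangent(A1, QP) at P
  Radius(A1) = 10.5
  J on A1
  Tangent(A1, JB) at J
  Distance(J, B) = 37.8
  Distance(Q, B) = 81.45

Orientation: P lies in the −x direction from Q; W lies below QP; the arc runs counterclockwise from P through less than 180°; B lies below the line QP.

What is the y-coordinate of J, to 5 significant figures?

-9.1073

Q is at the origin; Q and P share the same y with |QP| = 51.4 and P on the −x side, so P = (-51.400, 0.0000). Since A1 is tangent to QP there, WP ⟂ QP, so W = P + (0, -10.5) = (-51.400, -10.500). Since WJ ⟂ JB (tangency), |WB| = √(10.5² + 37.8²) = 39.231 regardless of where J sits on A1. So B lies on both circle(Q, 81.45) and circle(W, 39.231); the below-QP intersection is B = (-66.821, -46.573). J is the foot of the tangent from B: J = (-61.807, -9.1073).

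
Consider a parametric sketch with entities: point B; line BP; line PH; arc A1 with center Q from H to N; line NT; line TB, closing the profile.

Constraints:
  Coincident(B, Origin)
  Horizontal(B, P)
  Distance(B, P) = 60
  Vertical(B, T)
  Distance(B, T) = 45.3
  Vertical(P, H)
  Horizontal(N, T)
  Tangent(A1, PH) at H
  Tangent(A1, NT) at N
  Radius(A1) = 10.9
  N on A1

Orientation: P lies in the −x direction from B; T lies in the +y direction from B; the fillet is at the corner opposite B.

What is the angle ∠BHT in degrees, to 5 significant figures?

40.124°

B is at the origin; B and P share the same y with |BP| = 60.0 and P on the −x side, so P = (-60.000, 0.0000). BT is vertical with |BT| = 45.3 and T on the +y side, so T = (0.0000, 45.300). The virtual corner opposite B is at (-60.000, 45.300). The tangent condition forces QH to be normal to PH and tangency of A1 to NT means the radius QN is perpendicular to NT, with radius 10.9, so the center Q sits 10.9 in from both sides at Q = (-49.100, 34.400). That places the tangent points at H = (-60.000, 34.400) on PH and N = (-49.100, 45.300) on NT. Then cos ∠BHT = HB·HT / (|HB||HT|), giving 40.124°.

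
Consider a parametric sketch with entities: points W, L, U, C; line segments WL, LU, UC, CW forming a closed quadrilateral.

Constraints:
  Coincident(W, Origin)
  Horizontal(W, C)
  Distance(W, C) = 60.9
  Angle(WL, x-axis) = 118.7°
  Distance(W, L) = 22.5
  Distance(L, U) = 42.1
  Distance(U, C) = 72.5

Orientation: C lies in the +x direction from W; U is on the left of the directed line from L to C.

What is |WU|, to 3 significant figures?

56.0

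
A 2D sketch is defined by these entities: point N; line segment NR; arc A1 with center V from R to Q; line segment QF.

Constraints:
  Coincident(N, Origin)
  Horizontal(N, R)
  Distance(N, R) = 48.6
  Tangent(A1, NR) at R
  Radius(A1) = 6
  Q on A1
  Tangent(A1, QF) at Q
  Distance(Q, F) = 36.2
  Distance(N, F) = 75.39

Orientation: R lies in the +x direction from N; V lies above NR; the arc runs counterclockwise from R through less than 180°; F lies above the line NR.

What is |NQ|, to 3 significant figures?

54.5

Checks: |VQ| = 6.000 ✓; ∠(VQ, QF) = 90.00° ✓; |QF| = 36.20 ✓; |NF| = 75.39 ✓.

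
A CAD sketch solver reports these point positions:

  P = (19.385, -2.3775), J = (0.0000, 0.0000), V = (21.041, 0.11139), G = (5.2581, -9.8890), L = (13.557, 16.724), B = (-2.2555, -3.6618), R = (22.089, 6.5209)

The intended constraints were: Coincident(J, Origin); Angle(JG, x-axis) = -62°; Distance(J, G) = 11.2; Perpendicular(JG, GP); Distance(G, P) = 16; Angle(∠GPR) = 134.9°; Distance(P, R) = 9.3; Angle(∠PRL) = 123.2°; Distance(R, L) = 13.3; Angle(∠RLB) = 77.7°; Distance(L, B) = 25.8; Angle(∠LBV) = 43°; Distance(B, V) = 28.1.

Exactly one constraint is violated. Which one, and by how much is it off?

Distance(B, V) = 28.1 — off by 4.50.

J = (0.00, 0.00) ✓; JG at -62.00° ✓; |JG| = 11.20 ✓; ∠(JG, GP) = 90.00° ✓; |GP| = 16.00 ✓; ∠GPR = 134.9° ✓; |PR| = 9.300 ✓; ∠PRL = 123.2° ✓; |RL| = 13.30 ✓; ∠RLB = 77.70° ✓; |LB| = 25.80 ✓; ∠LBV = 43.00° ✓; |BV| = 23.60 ✗.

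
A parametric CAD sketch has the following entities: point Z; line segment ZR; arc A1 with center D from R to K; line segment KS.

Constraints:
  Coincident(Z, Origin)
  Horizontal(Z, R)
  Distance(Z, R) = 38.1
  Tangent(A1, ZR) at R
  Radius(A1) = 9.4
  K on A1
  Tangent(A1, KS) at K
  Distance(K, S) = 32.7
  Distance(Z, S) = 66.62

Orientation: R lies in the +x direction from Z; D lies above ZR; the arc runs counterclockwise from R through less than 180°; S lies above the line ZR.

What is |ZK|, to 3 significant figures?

47.9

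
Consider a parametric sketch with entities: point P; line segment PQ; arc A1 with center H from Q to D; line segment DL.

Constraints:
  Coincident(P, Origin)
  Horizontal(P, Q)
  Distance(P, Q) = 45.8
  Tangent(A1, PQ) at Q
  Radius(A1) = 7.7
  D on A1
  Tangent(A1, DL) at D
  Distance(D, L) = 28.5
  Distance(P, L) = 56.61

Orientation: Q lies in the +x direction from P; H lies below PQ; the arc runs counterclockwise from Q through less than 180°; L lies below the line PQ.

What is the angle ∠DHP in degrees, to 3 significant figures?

18.8°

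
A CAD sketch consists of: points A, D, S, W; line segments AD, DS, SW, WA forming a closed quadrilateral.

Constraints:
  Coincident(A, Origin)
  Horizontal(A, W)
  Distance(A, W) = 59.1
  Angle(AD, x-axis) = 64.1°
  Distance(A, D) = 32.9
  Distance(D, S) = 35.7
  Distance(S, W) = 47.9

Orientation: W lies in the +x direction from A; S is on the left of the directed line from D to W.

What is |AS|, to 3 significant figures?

65.1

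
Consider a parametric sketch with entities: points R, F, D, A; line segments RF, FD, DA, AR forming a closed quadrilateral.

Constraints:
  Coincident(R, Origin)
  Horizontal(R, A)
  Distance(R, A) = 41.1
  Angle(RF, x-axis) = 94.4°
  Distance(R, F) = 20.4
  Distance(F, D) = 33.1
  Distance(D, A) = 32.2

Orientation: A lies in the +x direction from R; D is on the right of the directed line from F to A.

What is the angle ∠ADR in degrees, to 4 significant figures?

116.7°

Checks: |RA| = 41.10 ✓; |RF| = 20.40 ✓; |FD| = 33.10 ✓; |DA| = 32.20 ✓.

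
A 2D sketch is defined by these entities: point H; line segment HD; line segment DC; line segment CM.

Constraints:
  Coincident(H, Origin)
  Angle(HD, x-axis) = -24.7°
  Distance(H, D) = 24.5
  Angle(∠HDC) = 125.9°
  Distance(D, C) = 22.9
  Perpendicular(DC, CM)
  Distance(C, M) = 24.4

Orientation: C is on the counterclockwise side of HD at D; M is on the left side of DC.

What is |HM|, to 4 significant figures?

37.54

H is at the origin; HD runs at -24.7° with length 24.5, so D = 24.5·(cos -24.7°, sin -24.7°) = (22.26, -10.24). ∠HDC = 125.9°, so DC runs at -24.7° + (180° − 125.9°) = 29.40° from the x-axis; with |DC| = 22.9, C = D + 22.9·(cos 29.40°, sin 29.40°) = (42.21, 1.004). DC ⟂ CM; with |CM| = 24.4 on the left of DC, M = C + 24.4·(-0.4909, 0.8712) = (30.23, 22.26). Then |HM| = |M − H| = 37.54.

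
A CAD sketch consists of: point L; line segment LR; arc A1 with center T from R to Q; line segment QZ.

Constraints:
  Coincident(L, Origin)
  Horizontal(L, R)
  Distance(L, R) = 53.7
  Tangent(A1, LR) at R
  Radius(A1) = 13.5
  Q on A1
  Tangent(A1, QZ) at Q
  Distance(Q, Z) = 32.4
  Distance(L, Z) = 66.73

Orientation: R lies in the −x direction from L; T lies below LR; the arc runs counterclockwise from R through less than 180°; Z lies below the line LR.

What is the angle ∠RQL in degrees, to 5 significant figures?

44.167°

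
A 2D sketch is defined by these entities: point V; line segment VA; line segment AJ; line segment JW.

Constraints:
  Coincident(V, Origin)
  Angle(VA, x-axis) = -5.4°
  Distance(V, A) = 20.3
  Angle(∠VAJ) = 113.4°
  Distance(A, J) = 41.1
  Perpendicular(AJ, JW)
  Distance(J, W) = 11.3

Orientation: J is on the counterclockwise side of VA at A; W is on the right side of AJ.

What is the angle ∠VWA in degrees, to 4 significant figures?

15.96°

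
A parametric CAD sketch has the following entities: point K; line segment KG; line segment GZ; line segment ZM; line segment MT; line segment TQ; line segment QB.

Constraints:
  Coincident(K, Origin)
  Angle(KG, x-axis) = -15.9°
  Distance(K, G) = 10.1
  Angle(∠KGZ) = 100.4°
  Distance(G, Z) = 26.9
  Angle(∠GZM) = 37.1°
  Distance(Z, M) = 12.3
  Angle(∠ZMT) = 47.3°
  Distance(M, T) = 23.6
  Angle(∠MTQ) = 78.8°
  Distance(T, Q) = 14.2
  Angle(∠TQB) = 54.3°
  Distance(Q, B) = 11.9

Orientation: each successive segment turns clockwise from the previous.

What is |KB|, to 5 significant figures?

29.297

∠MTQ = 78.8° gives TQ at -112.30° from the x-axis; with |TQ| = 14.2, Q = (18.461, -36.748). ∠TQB = 54.3° gives QB at 122.00° from the x-axis; with |QB| = 11.9, B = (12.155, -26.657). Then |KB| = |B − K| = 29.297.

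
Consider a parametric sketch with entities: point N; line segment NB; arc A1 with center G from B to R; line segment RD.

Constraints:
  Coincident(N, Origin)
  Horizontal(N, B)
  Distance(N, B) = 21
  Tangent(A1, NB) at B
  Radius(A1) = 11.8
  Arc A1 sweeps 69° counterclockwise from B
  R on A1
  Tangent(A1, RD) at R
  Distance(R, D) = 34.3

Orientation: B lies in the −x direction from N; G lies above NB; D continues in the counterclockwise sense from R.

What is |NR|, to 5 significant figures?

12.530

Tangency of A1 to NB means the radius GB is perpendicular to NB, so G = B + (0, 11.8) = (-21.000, 11.800). On A1, B sits at bearing -90° from G; a 69° counterclockwise sweep puts R at bearing -21°, so R = G + 11.8·(cos -21°, sin -21°) = (-9.9838, 7.5713). Then |NR| = |R − N| = 12.530.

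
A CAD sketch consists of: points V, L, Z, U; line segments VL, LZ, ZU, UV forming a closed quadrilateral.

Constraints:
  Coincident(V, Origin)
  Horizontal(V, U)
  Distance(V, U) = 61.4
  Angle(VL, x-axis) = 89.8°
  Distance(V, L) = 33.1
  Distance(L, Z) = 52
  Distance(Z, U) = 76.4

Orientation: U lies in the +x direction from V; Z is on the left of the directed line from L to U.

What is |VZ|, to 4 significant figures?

79.76

Checks: |LZ| = 52.00 ✓; |ZU| = 76.40 ✓.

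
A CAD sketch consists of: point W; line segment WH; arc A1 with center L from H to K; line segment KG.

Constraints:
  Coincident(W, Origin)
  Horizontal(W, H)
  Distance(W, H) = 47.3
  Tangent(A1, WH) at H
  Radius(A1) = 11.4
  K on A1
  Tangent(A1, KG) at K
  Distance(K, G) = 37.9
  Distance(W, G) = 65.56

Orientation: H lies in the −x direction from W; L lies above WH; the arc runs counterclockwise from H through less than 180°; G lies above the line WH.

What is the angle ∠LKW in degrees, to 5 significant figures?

151.39°

Checks: |LK| = 11.40 ✓; ∠(LK, KG) = 90.00° ✓; |KG| = 37.90 ✓; |WG| = 65.56 ✓.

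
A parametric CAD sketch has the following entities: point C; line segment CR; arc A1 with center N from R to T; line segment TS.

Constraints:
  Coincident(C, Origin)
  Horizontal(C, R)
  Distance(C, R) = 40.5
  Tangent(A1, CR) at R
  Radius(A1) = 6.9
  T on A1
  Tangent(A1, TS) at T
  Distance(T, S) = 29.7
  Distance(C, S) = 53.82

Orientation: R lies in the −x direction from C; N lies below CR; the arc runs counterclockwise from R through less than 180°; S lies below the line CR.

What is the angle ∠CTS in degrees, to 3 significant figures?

84.3°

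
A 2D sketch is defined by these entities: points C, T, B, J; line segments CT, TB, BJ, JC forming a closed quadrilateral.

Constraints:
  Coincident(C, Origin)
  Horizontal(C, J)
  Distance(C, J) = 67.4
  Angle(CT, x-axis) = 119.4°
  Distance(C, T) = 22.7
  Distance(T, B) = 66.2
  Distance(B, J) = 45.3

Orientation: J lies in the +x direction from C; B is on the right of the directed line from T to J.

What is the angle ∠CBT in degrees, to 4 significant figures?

6.351°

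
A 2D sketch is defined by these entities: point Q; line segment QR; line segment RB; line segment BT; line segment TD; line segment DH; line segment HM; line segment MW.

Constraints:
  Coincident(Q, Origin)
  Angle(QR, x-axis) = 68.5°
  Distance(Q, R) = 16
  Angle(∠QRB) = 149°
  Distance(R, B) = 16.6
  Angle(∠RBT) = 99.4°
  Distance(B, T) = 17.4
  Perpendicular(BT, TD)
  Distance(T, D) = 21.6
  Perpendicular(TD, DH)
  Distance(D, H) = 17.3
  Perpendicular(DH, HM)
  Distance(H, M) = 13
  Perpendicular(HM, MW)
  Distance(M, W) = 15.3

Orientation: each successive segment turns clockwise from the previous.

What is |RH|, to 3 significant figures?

5.93

BT ⟂ TD, so TD runs at -133°; with |TD| = 21.6, D = (17.0, -2.67). TD ⟂ DH, so DH runs at 137°; with |DH| = 17.3, H = (4.35, 9.15). Then |RH| = |H − R| = 5.93.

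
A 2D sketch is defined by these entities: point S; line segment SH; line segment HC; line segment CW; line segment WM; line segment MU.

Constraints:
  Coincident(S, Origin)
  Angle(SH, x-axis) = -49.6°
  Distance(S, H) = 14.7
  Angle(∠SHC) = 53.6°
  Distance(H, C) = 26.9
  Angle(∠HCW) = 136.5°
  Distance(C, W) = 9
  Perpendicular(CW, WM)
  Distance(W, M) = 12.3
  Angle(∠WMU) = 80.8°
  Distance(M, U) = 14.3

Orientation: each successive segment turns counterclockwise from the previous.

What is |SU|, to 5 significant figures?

11.081

The perpendicularity gives WM at right angles to CW, so WM runs at -149.70°; with |WM| = 12.3, M = (0.50949, 16.560). ∠WMU = 80.8° gives MU at -50.500° from the x-axis; with |MU| = 14.3, U = (9.6054, 5.5253). Then |SU| = |U − S| = 11.081.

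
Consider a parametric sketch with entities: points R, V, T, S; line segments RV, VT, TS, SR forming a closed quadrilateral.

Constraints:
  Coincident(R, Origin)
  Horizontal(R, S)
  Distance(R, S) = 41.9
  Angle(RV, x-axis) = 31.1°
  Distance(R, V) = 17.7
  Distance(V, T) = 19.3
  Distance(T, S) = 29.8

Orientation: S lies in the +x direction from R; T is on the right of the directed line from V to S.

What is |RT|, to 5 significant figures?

17.165

R is at the origin; R and S share the same y with |RS| = 41.9 and S in +x, so S = (41.9, 0). RV runs at 31.1° with |RV| = 17.7, so V = (15.156, 9.1426). T is determined by |VT| = 19.3 and |TS| = 29.8 together: it lies at the intersection of circle(V, 19.3) and circle(S, 29.8). With |VS| = 28.264, the foot of the radical line on VS is 5.0114 from V and the perpendicular offset is √(19.3² − 5.0114²) = 18.638. Taking the right-of-VS solution: T = (13.869, -10.114).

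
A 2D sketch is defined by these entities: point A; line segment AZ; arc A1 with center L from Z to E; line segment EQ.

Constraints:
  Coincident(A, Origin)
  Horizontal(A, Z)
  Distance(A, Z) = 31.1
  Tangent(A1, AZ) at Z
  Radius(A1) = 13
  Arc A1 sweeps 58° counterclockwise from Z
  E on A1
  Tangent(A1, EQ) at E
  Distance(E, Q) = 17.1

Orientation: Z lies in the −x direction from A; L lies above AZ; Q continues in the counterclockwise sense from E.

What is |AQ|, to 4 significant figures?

23.37

On A1, Z sits at bearing -90° from L; a 58° counterclockwise sweep puts E at bearing -32°, so E = L + 13.0·(cos -32°, sin -32°) = (-20.08, 6.111). Tangency of A1 to EQ means the radius LE is perpendicular to EQ, so EQ runs along (−sin -32°, cos -32°); with |EQ| = 17.1, Q = (-11.01, 20.61). Then |AQ| = |Q − A| = 23.37.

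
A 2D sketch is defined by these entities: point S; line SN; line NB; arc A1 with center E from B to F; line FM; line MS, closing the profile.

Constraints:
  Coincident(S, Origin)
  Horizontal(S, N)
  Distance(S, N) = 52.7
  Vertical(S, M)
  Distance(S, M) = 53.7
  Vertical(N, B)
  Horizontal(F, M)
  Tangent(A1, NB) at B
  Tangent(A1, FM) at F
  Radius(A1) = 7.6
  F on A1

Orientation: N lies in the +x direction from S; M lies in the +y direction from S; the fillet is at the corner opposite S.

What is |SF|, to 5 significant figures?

70.126

S is at the origin; S and N share the same y with |SN| = 52.7 and N on the +x side, so N = (52.700, 0.0000). SM is vertical with |SM| = 53.7 and M on the +y side, so M = (0.0000, 53.700). The virtual corner opposite S is at (52.700, 53.700). The tangent condition forces EB to be normal to NB and since A1 is tangent to FM there, EF ⟂ FM, with radius 7.6, so the center E sits 7.6 in from both sides at E = (45.100, 46.100). That places the tangent points at B = (52.700, 46.100) on NB and F = (45.100, 53.700) on FM. Then |SF| = |F − S| = 70.126.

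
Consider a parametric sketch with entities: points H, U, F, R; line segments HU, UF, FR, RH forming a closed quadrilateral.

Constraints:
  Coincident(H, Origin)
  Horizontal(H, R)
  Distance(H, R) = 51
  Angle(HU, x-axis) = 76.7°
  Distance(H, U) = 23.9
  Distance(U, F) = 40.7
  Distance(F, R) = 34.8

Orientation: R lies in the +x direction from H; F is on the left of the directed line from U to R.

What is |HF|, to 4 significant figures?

56.29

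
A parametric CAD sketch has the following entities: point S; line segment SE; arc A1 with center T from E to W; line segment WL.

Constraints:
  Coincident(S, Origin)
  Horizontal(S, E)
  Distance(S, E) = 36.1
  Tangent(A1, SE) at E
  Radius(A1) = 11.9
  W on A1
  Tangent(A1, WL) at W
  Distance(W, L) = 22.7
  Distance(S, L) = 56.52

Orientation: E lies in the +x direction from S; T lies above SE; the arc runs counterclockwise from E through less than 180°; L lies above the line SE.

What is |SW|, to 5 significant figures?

49.853

S is at the origin; S and E share the same y with |SE| = 36.1 and E on the +x side, so E = (36.100, 0.0000). The tangent condition forces TE to be normal to SE, so T = E + (0, 11.9) = (36.100, 11.900). Since TW ⟂ WL (tangency), |TL| = √(11.9² + 22.7²) = 25.630 regardless of where W sits on A1. So L lies on both circle(S, 56.52) and circle(T, 25.630); the above-SE intersection is L = (43.109, 36.553). W is the foot of the tangent from L: W = (47.749, 14.332).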